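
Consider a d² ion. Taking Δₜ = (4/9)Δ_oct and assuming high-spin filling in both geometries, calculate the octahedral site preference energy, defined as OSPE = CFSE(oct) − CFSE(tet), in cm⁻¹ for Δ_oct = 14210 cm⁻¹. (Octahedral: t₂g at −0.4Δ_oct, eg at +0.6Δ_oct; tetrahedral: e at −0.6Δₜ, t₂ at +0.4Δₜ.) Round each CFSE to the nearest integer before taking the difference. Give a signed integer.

Octahedral high-spin t₂g² eg⁰: CFSE = -0.8 × 14210 = -11368 cm⁻¹.
In a tetrahedral site the filling is e² t₂⁰: CFSE(tet) = -1.2Δₜ = -1.2 × (4/9)(14210) = -7579 cm⁻¹.
OSPE = CFSE(oct) − CFSE(tet) = -11368 − (-7579) = -3789 cm⁻¹.

-3789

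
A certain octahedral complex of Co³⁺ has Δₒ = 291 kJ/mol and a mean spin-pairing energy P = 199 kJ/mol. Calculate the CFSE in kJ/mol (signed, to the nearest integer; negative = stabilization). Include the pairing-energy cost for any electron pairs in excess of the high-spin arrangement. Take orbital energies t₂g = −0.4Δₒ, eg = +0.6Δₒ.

Co³⁺: group 9, so d-count = 9 − 3 = 6.
Since Δₒ = 291 kJ/mol > P = 199 kJ/mol, the complex adopts the low-spin configuration.
Configuration: t₂g⁶ eg⁰.
Orbital CFSE = -2.4Δₒ = -2.4 × 291 = -698 kJ/mol.
Excess pairs vs high-spin: 3 − 1 = 2; pairing cost = +398 kJ/mol.
Net CFSE = -698 + 398 = -300 kJ/mol.

-300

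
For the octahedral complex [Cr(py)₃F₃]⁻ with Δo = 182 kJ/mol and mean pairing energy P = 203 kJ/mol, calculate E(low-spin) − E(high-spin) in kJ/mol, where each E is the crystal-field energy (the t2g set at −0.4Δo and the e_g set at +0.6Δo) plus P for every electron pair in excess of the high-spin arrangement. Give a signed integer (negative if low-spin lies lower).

Ligand charges: 3×(+0) from py and 3×(-1) from F⁻ sum to -3; with overall charge -1, Cr is +2.
Cr sits in group 6; removing 2 electrons leaves Cr²⁺ with 6 − 2 = 4 d electrons.
In the high-spin limit (t2g^3 e_g^1) the orbital term is -0.6Δo = -109 kJ/mol, with no excess pairing.
Low-spin: t2g^4 e_g^0, orbital CFSE = -1.6Δo = -291 kJ/mol; plus 1 excess pair × P = +203 kJ/mol; total -88 kJ/mol.
Thus E(LS) − E(HS) = 21 kJ/mol.

21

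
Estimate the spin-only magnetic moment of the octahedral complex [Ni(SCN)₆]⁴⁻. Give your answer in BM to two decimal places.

Each SCN⁻ contributes -1; 6 × (-1) = -6. With overall charge -4, Ni is in the +2 oxidation state.
Ni²⁺: group 10, so d-count = 10 − 2 = 8.
Configuration: t₂g⁶ eg² → 2 unpaired electrons.
μ(spin-only) = √[2(2+2)] = √8 ≈ 2.83 BM.

2.83 BM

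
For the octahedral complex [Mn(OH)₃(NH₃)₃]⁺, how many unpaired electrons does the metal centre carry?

3

Ligand charges: 3×(-1) from OH⁻ and 3×(+0) from NH₃ sum to -3; with overall charge +1, Mn is +4.
Mn sits in group 7; removing 4 electrons leaves Mn⁴⁺ with 7 − 4 = 3 d electrons.
Configuration: t2g^3 e_g^0, giving 3 unpaired electrons.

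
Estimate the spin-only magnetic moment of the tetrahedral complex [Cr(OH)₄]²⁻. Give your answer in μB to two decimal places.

Each OH⁻ contributes -1; 4 × (-1) = -4. With overall charge -2, Cr is in the +2 oxidation state.
Group 6 minus oxidation state +2 gives a d⁴ configuration for Cr²⁺.
Tetrahedral fields are weak (Δₜ ≈ 4/9 Δₒ), so electrons fill high-spin.
Configuration: e^2 t2^2 → 4 unpaired electrons.
μ(spin-only) = √[4(4+2)] = √24 ≈ 4.90 μB.

4.90 μB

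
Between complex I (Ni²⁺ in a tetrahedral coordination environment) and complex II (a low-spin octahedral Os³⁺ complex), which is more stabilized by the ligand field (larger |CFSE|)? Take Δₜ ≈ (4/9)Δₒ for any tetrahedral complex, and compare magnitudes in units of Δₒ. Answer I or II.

I: Group 10 minus oxidation state +2 gives a d⁸ configuration for Ni²⁺; With tetrahedral geometry the complex is necessarily high-spin; e^4 t2^4, CFSE = -0.8Δₜ ≈ -0.36Δₒ.
II: Os is in group 8, so Os³⁺ is d⁵ (8 − 3 = 5); t2g^5 e_g^0, CFSE = -2.0Δₒ.
So II has the larger |CFSE|.

II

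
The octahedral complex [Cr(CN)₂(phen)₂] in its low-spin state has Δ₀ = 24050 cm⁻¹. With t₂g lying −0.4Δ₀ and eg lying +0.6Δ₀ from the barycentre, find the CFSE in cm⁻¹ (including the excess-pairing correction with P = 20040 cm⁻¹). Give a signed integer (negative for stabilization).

-18440

Ligand charges: 2×(-1) from CN⁻ and 2×(+0) from phen sum to -2; with overall charge +0, Cr is +2.
Cr sits in group 6; removing 2 electrons leaves Cr²⁺ with 6 − 2 = 4 d electrons.
The d⁴ electrons fill as t₂g⁴ eg⁰.
CFSE(orbital) = 4×(-0.4Δ₀) + 0×(0.6Δ₀) = -1.6Δ₀; with Δ₀ = 24050 cm⁻¹ that is -38480 cm⁻¹.
Pairing penalty: 1 pair vs 0 in the high-spin reference → 1 extra × P = 20040 cm⁻¹.
Net CFSE = -38480 + 20040 = -18440 cm⁻¹.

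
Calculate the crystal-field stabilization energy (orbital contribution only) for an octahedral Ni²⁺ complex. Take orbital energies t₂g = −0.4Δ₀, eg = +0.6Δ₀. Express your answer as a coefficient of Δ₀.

-1.2 Δ₀

Ni sits in group 10; removing 2 electrons leaves Ni²⁺ with 10 − 2 = 8 d electrons.
Configuration: t₂g⁶ eg².
CFSE = 6(-0.4Δ₀) + 2(0.6Δ₀) = -2.4Δ₀ + 1.2Δ₀ = -1.2Δ₀.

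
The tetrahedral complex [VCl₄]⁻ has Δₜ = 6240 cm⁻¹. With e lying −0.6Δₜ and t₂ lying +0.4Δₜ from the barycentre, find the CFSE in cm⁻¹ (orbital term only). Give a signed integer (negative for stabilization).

-7488

Each Cl⁻ contributes -1; 4 × (-1) = -4. With overall charge -1, V is in the +3 oxidation state.
V³⁺: group 5, so d-count = 5 − 3 = 2.
Tetrahedral fields are weak (Δₜ ≈ 4/9 Δₒ), so electrons fill high-spin.
Configuration: e² t₂⁰.
The orbital stabilization is -1.2Δₜ = -1.2 × 6240 = -7488 cm⁻¹.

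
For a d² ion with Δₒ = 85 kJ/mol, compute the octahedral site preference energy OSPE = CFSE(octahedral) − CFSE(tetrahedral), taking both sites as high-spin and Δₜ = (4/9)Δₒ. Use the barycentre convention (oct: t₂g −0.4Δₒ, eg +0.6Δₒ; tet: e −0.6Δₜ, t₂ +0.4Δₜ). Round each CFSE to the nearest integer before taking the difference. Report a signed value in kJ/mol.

-23

In an octahedral site d² (HS) is t2g^2 e_g^0, giving CFSE(oct) = -0.8Δₒ = -68 kJ/mol.
Tetrahedral: e^2 t2^0, CFSE = 2(−0.6) + 0(+0.4) = -1.2Δₜ = -1.2 × (4/9) × 85 = -45 kJ/mol.
Subtracting, OSPE = -68 − (-45) = -23 kJ/mol.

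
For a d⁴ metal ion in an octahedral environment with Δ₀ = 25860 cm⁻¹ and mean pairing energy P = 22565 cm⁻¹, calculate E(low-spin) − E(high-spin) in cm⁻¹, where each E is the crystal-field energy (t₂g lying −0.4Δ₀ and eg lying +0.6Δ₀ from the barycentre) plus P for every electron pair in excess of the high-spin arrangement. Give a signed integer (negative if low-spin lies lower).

High-spin: t₂g³ eg¹, CFSE = -0.6Δ₀ = -15516 cm⁻¹.
Low-spin: t₂g⁴ eg⁰, orbital CFSE = -1.6Δ₀ = -41376 cm⁻¹; plus 1 excess pair × P = +22565 cm⁻¹; total -18811 cm⁻¹.
E(LS) − E(HS) = -18811 − (-15516) = -3295 cm⁻¹.

-3295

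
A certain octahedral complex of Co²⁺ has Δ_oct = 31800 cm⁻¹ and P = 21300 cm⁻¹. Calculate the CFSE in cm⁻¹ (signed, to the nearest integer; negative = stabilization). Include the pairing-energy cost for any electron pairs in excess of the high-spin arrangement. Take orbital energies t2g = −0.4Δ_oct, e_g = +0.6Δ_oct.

Co is in group 9, so Co²⁺ is d⁷ (9 − 2 = 7).
With Δ_oct > P the complex is low-spin.
Configuration: t2g^6 e_g^1.
Orbital CFSE = -1.8Δ_oct = -1.8 × 31800 = -57240 cm⁻¹.
Excess pairs vs high-spin: 3 − 2 = 1; pairing cost = +21300 cm⁻¹.
Net CFSE = -57240 + 21300 = -35940 cm⁻¹.

-35940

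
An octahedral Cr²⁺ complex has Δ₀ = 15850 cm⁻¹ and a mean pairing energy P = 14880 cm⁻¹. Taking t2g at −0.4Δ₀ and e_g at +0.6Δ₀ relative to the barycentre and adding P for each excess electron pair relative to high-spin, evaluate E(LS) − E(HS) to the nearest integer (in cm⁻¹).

Cr²⁺: group 6, so d-count = 6 − 2 = 4.
High-spin: t2g^3 e_g^1, CFSE = -0.6Δ₀ = -9510 cm⁻¹.
Low-spin t2g^4 e_g^0 gives -1.6Δ₀ = -25360 cm⁻¹, but forming 1 extra pair costs 1P = 14880 cm⁻¹, so E(LS) = -25360 + 14880 = -10480 cm⁻¹.
Thus E(LS) − E(HS) = -970 cm⁻¹.

-970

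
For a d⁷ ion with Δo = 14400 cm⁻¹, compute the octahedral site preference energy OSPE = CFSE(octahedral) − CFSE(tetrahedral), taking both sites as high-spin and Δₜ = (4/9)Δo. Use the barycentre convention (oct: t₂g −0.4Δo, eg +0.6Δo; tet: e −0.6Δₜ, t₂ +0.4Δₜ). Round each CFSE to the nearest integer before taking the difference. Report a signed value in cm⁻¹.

Octahedral high-spin t2g^5 e_g^2: CFSE = -0.8 × 14400 = -11520 cm⁻¹.
In a tetrahedral site the filling is e^4 t2^3: CFSE(tet) = -1.2Δₜ = -1.2 × (4/9)(14400) = -7680 cm⁻¹.
Subtracting, OSPE = -11520 − (-7680) = -3840 cm⁻¹.

-3840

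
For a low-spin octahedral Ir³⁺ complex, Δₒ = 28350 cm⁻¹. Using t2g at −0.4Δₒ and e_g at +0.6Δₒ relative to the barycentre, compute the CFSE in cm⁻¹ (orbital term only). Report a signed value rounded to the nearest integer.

Ir³⁺: group 9, so d-count = 9 − 3 = 6.
Configuration: t2g^6 e_g^0.
Orbital CFSE = 6(-0.4) + 0(0.6) = -2.4Δₒ = -2.4 × 28350 = -68040 cm⁻¹.

-68040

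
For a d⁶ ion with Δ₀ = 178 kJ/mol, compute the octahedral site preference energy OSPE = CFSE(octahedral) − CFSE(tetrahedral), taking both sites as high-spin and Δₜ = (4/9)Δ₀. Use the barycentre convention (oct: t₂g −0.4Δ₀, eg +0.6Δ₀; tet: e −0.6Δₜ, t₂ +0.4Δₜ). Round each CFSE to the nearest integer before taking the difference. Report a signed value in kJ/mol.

Octahedral high-spin t₂g⁴ eg²: CFSE = -0.4 × 178 = -71 kJ/mol.
Tetrahedral e³ t₂³ gives -0.6Δₜ = -0.6 × (4/9) × 178 = -47 kJ/mol.
Subtracting, OSPE = -71 − (-47) = -24 kJ/mol.

-24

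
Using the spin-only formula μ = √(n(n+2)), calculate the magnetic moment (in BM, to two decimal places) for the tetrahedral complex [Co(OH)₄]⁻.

4.90 BM

Each OH⁻ contributes -1; 4 × (-1) = -4. With overall charge -1, Co is in the +3 oxidation state.
Co is in group 9, so Co³⁺ is d⁶ (9 − 3 = 6).
Tetrahedral fields are weak (Δₜ ≈ 4/9 Δₒ), so electrons fill high-spin.
Configuration: e^3 t2^3 → 4 unpaired electrons.
μ(spin-only) = √[4(4+2)] = √24 ≈ 4.90 BM.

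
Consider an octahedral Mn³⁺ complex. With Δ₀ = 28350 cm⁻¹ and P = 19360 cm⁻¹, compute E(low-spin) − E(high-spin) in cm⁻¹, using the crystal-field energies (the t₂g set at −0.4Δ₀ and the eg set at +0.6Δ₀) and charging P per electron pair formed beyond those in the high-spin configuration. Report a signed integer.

-8990

Group 7 minus oxidation state +3 gives a d⁴ configuration for Mn³⁺.
High-spin d⁴ fills as t₂g³ eg¹ with CFSE 3(−0.4) + 1(+0.6) = -0.6Δ₀ = -17010 cm⁻¹.
Low-spin: t₂g⁴ eg⁰, orbital CFSE = -1.6Δ₀ = -45360 cm⁻¹; plus 1 excess pair × P = +19360 cm⁻¹; total -26000 cm⁻¹.
Thus E(LS) − E(HS) = -8990 cm⁻¹.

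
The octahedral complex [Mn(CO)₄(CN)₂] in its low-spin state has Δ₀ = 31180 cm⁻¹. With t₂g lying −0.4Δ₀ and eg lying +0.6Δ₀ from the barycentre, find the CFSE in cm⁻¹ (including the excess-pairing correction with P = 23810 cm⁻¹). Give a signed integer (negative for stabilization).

-14740

Ligand charges: 4×(+0) from CO and 2×(-1) from CN⁻ sum to -2; with overall charge +0, Mn is +2.
Mn²⁺: group 7, so d-count = 7 − 2 = 5.
Configuration: t₂g⁵ eg⁰.
Orbital CFSE = 5(-0.4) + 0(0.6) = -2.0Δ₀ = -2.0 × 31180 = -62360 cm⁻¹.
Relative to high-spin t₂g³ eg² (0 paired), the low-spin configuration has 2 additional pairs, contributing +2 × 23810 = +47620 cm⁻¹.
Net CFSE = -62360 + 47620 = -14740 cm⁻¹.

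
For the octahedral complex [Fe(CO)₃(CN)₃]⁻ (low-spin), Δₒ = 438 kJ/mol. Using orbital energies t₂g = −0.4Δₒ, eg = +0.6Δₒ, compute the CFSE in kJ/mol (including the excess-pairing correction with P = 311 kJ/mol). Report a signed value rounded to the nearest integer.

Ligand charges: 3×(+0) from CO and 3×(-1) from CN⁻ sum to -3; with overall charge -1, Fe is +2.
Fe sits in group 8; removing 2 electrons leaves Fe²⁺ with 8 − 2 = 6 d electrons.
The d⁶ electrons fill as t₂g⁶ eg⁰.
Orbital CFSE = 6(-0.4) + 0(0.6) = -2.4Δₒ = -2.4 × 438 = -1051 kJ/mol.
High-spin d⁶ would be t₂g⁴ eg² with 1 pair; low-spin has 3, so 2 excess pairs cost +2P = +622 kJ/mol.
Combining: -1051 + 622 = -429 kJ/mol.

-429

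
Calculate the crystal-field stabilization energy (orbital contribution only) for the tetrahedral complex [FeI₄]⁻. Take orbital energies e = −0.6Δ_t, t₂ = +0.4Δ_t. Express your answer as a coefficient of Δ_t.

Each I⁻ contributes -1; 4 × (-1) = -4. With overall charge -1, Fe is in the +3 oxidation state.
Fe is in group 8, so Fe³⁺ is d⁵ (8 − 3 = 5).
Tetrahedral fields are weak (Δₜ ≈ 4/9 Δₒ), so electrons fill high-spin.
Configuration: e² t₂³.
CFSE = 2(-0.6Δ_t) + 3(0.4Δ_t) = -1.2Δ_t + 1.2Δ_t = 0.0Δ_t.

0.0 Δ_t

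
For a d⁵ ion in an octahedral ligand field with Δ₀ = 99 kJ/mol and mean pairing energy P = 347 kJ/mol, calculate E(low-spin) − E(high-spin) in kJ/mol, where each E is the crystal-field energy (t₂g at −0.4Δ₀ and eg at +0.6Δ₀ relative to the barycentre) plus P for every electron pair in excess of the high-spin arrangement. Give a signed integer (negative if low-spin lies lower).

In the high-spin limit (t₂g³ eg²) the orbital term is 0.0Δ₀ = 0 kJ/mol, with no excess pairing.
Low-spin t₂g⁵ eg⁰ gives -2.0Δ₀ = -198 kJ/mol, but forming 2 extra pairs costs 2P = 694 kJ/mol, so E(LS) = -198 + 694 = 496 kJ/mol.
Thus E(LS) − E(HS) = 496 kJ/mol.

496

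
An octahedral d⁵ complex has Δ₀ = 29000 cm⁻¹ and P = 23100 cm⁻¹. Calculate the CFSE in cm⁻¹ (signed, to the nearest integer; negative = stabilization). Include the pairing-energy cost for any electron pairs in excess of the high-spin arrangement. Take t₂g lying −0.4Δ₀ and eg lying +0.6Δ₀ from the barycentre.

Δ₀ > P, so pairing is preferred: the ground state is low-spin.
That gives t₂g⁵ eg⁰.
Orbital CFSE = -2.0Δ₀ = -2.0 × 29000 = -58000 cm⁻¹.
Excess pairs vs high-spin: 2 − 0 = 2; pairing cost = +46200 cm⁻¹.
Net CFSE = -58000 + 46200 = -11800 cm⁻¹.

-11800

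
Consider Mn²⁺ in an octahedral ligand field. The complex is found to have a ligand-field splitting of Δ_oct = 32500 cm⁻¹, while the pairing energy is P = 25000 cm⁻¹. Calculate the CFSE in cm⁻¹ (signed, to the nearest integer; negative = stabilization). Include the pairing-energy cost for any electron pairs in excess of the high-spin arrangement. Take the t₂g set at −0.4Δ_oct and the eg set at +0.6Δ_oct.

-15000

Mn is in group 7, so Mn²⁺ is d⁵ (7 − 2 = 5).
Δ_oct > P, so pairing is preferred: the ground state is low-spin.
Configuration: t₂g⁵ eg⁰.
Orbital CFSE = -2.0Δ_oct = -2.0 × 32500 = -65000 cm⁻¹.
Excess pairs vs high-spin: 2 − 0 = 2; pairing cost = +50000 cm⁻¹.
Net CFSE = -65000 + 50000 = -15000 cm⁻¹.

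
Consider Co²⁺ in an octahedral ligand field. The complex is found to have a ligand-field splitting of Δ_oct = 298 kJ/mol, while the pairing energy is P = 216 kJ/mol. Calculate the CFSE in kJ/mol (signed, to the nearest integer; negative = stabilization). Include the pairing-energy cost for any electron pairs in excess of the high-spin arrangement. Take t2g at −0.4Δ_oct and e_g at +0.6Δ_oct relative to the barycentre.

Co²⁺: group 9, so d-count = 9 − 2 = 7.
Since Δ_oct = 298 kJ/mol > P = 216 kJ/mol, the complex adopts the low-spin configuration.
Filling d⁷ accordingly: t2g^6 e_g^1.
Orbital CFSE = -1.8Δ_oct = -1.8 × 298 = -536 kJ/mol.
Excess pairs vs high-spin: 3 − 2 = 1; pairing cost = +216 kJ/mol.
Net CFSE = -536 + 216 = -320 kJ/mol.

-320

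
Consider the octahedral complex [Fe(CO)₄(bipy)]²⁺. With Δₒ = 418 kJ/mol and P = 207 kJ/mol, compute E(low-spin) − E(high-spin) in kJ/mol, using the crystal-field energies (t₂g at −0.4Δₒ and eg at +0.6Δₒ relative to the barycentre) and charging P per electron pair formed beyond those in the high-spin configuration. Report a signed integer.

-422

Ligand charges: 4×(+0) from CO and 1×(+0) from bipy sum to +0; with overall charge +2, Fe is +2.
Fe is in group 8, so Fe²⁺ is d⁶ (8 − 2 = 6).
High-spin: t₂g⁴ eg², CFSE = -0.4Δₒ = -167 kJ/mol.
For low-spin the configuration is t₂g⁶ eg⁰: orbital energy -2.4 × 418 = -1003 kJ/mol, and 2 additional pairs relative to high-spin add 414 kJ/mol, giving -589 kJ/mol.
The difference is -589 − (-167) = -422 kJ/mol, so low-spin lies lower.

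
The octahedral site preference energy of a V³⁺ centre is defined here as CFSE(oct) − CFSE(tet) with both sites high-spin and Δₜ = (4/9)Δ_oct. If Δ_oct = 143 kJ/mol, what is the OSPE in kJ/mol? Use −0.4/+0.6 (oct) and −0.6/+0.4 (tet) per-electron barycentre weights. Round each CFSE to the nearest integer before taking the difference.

V³⁺: group 5, so d-count = 5 − 3 = 2.
In an octahedral site d² (HS) is t₂g² eg⁰, giving CFSE(oct) = -0.8Δ_oct = -114 kJ/mol.
Tetrahedral e² t₂⁰ gives -1.2Δₜ = -1.2 × (4/9) × 143 = -76 kJ/mol.
OSPE = -114 − (-76) = -38 kJ/mol.

-38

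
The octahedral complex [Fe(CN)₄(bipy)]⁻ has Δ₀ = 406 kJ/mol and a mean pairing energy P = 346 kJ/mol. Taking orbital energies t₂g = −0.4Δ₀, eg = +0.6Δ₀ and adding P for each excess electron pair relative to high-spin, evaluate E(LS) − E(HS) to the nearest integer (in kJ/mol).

-120

Ligand charges: 4×(-1) from CN⁻ and 1×(+0) from bipy sum to -4; with overall charge -1, Fe is +3.
Fe sits in group 8; removing 3 electrons leaves Fe³⁺ with 8 − 3 = 5 d electrons.
High-spin: t₂g³ eg², CFSE = 0.0Δ₀ = 0 kJ/mol.
Low-spin: t₂g⁵ eg⁰, orbital CFSE = -2.0Δ₀ = -812 kJ/mol; plus 2 excess pairs × P = +692 kJ/mol; total -120 kJ/mol.
The difference is -120 − (0) = -120 kJ/mol, so low-spin lies lower.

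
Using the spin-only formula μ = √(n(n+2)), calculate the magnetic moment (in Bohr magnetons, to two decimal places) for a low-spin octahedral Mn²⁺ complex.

1.73 Bohr magnetons

Mn is in group 7, so Mn²⁺ is d⁵ (7 − 2 = 5).
Configuration: t2g^5 e_g^0 → 1 unpaired electron.
μ(spin-only) = √[1(1+2)] = √3 ≈ 1.73 Bohr magnetons.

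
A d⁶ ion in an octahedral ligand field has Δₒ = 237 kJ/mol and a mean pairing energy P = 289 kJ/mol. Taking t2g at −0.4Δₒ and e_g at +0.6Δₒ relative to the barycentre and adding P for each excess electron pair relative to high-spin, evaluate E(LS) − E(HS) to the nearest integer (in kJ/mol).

In the high-spin limit (t2g^4 e_g^2) the orbital term is -0.4Δₒ = -95 kJ/mol, with no excess pairing.
Low-spin: t2g^6 e_g^0, orbital CFSE = -2.4Δₒ = -569 kJ/mol; plus 2 excess pairs × P = +578 kJ/mol; total 9 kJ/mol.
Thus E(LS) − E(HS) = 104 kJ/mol.

104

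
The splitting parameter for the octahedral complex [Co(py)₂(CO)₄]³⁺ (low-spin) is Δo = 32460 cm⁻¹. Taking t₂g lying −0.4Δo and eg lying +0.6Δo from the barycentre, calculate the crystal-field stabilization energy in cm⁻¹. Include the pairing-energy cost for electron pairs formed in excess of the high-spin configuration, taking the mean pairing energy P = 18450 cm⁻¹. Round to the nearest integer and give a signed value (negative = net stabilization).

-41004

Ligand charges: 2×(+0) from py and 4×(+0) from CO sum to +0; with overall charge +3, Co is +3.
Group 9 minus oxidation state +3 gives a d⁶ configuration for Co³⁺.
The d⁶ electrons fill as t₂g⁶ eg⁰.
CFSE(orbital) = 6×(-0.4Δo) + 0×(0.6Δo) = -2.4Δo; with Δo = 32460 cm⁻¹ that is -77904 cm⁻¹.
Pairing penalty: 3 pairs vs 1 in the high-spin reference → 2 extra × P = 36900 cm⁻¹.
Combining: -77904 + 36900 = -41004 cm⁻¹.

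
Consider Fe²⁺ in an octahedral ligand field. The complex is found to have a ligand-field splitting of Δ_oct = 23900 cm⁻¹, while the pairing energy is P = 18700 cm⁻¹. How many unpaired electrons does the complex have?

0

Fe²⁺: group 8, so d-count = 8 − 2 = 6.
Δ_oct > P, so pairing is preferred: the ground state is low-spin.
Configuration: t₂g⁶ eg⁰.
Unpaired electrons: 0.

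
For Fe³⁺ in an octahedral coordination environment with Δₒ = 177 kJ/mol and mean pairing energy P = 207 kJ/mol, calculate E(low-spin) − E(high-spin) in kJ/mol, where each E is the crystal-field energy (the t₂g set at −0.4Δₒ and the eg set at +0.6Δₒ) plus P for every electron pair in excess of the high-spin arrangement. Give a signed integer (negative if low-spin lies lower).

60

Fe is in group 8, so Fe³⁺ is d⁵ (8 − 3 = 5).
In the high-spin limit (t₂g³ eg²) the orbital term is 0.0Δₒ = 0 kJ/mol, with no excess pairing.
Low-spin t₂g⁵ eg⁰ gives -2.0Δₒ = -354 kJ/mol, but forming 2 extra pairs costs 2P = 414 kJ/mol, so E(LS) = -354 + 414 = 60 kJ/mol.
E(LS) − E(HS) = 60 − (0) = 60 kJ/mol.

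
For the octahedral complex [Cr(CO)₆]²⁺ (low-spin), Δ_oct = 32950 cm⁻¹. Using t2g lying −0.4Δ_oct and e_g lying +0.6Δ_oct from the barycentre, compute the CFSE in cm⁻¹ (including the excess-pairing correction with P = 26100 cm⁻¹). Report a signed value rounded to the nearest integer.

CO is neutral, so the +2 overall charge sits on Cr: oxidation state +2.
Cr sits in group 6; removing 2 electrons leaves Cr²⁺ with 6 − 2 = 4 d electrons.
Configuration: t2g^4 e_g^0.
CFSE(orbital) = 4×(-0.4Δ_oct) + 0×(0.6Δ_oct) = -1.6Δ_oct; with Δ_oct = 32950 cm⁻¹ that is -52720 cm⁻¹.
High-spin d⁴ would be t2g^3 e_g^1 with 0 pairs; low-spin has 1, so 1 excess pair costs +1P = +26100 cm⁻¹.
Net CFSE = -52720 + 26100 = -26620 cm⁻¹.

-26620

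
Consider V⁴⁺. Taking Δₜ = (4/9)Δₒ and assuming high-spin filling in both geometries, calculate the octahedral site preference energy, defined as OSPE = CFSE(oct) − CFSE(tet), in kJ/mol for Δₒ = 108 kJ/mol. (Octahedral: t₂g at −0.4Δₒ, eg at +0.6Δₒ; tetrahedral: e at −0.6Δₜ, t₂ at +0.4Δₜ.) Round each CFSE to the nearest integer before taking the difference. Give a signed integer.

-14

V sits in group 5; removing 4 electrons leaves V⁴⁺ with 5 − 4 = 1 d electrons.
Octahedral high-spin t2g^1 e_g^0: CFSE = -0.4 × 108 = -43 kJ/mol.
Tetrahedral: e^1 t2^0, CFSE = 1(−0.6) + 0(+0.4) = -0.6Δₜ = -0.6 × (4/9) × 108 = -29 kJ/mol.
Subtracting, OSPE = -43 − (-29) = -14 kJ/mol.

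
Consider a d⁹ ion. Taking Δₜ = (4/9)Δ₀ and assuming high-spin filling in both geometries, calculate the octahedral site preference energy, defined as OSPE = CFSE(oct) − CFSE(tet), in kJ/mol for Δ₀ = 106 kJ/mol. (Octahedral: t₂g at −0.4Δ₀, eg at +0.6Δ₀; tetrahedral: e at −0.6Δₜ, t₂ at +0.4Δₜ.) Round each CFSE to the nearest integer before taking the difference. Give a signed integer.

-45

Octahedral high-spin t₂g⁶ eg³: CFSE = -0.6 × 106 = -64 kJ/mol.
Tetrahedral e⁴ t₂⁵ gives -0.4Δₜ = -0.4 × (4/9) × 106 = -19 kJ/mol.
OSPE = CFSE(oct) − CFSE(tet) = -64 − (-19) = -45 kJ/mol.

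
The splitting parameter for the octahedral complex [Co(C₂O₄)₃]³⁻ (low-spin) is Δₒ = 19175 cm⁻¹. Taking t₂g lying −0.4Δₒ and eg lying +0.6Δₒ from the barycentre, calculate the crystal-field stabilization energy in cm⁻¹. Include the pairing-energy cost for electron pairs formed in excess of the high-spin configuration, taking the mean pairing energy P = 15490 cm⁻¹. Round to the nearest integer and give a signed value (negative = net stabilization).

-15040

Each C₂O₄²⁻ contributes -2; 3 × (-2) = -6. With overall charge -3, Co is in the +3 oxidation state.
Co sits in group 9; removing 3 electrons leaves Co³⁺ with 9 − 3 = 6 d electrons.
The d⁶ electrons fill as t₂g⁶ eg⁰.
CFSE(orbital) = 6×(-0.4Δₒ) + 0×(0.6Δₒ) = -2.4Δₒ; with Δₒ = 19175 cm⁻¹ that is -46020 cm⁻¹.
Relative to high-spin t₂g⁴ eg² (1 paired), the low-spin configuration has 2 additional pairs, contributing +2 × 15490 = +30980 cm⁻¹.
Overall CFSE = -46020 + 30980 = -15040 cm⁻¹.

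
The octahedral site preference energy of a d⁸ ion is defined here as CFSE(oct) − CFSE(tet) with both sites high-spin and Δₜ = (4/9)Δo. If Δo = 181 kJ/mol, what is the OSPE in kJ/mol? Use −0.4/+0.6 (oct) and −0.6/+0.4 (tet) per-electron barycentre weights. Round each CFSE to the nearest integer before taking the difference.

-153

Octahedral (high-spin): t₂g⁶ eg², CFSE = 6(−0.4) + 2(+0.6) = -1.2Δo = -1.2 × 181 = -217 kJ/mol.
Tetrahedral e⁴ t₂⁴ gives -0.8Δₜ = -0.8 × (4/9) × 181 = -64 kJ/mol.
Subtracting, OSPE = -217 − (-64) = -153 kJ/mol.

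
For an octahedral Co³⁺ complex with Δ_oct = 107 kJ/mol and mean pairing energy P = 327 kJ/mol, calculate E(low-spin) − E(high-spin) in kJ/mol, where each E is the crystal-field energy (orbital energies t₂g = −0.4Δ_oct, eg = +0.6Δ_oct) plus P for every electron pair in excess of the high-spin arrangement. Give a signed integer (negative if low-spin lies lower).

Co³⁺: group 9, so d-count = 9 − 3 = 6.
High-spin: t₂g⁴ eg², CFSE = -0.4Δ_oct = -43 kJ/mol.
For low-spin the configuration is t₂g⁶ eg⁰: orbital energy -2.4 × 107 = -257 kJ/mol, and 2 additional pairs relative to high-spin add 654 kJ/mol, giving 397 kJ/mol.
Thus E(LS) − E(HS) = 440 kJ/mol.

440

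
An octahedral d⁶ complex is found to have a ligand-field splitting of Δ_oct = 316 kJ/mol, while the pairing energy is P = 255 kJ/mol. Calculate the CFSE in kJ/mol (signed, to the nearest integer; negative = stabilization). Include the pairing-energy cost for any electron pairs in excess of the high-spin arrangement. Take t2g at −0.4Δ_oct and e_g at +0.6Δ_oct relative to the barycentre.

With Δ_oct > P the complex is low-spin.
Filling d⁶ accordingly: t2g^6 e_g^0.
Orbital CFSE = -2.4Δ_oct = -2.4 × 316 = -758 kJ/mol.
Excess pairs vs high-spin: 3 − 1 = 2; pairing cost = +510 kJ/mol.
Net CFSE = -758 + 510 = -248 kJ/mol.

-248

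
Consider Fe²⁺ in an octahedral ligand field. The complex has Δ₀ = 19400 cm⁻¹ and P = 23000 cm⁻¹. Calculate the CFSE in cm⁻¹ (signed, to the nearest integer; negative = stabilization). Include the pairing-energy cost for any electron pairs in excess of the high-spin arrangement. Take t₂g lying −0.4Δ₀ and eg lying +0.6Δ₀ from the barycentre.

Fe²⁺: group 8, so d-count = 8 − 2 = 6.
Since Δ₀ = 19400 cm⁻¹ < P = 23000 cm⁻¹, the complex adopts the high-spin configuration.
That gives t₂g⁴ eg².
Orbital CFSE = -0.4Δ₀ = -0.4 × 19400 = -7760 cm⁻¹.
High-spin has no excess pairs, so no pairing correction applies.

-7760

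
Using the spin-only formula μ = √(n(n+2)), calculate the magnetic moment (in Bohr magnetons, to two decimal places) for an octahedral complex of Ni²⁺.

Group 10 minus oxidation state +2 gives a d⁸ configuration for Ni²⁺.
Configuration: t2g^6 e_g^2 → 2 unpaired electrons.
μ(spin-only) = √[2(2+2)] = √8 ≈ 2.83 Bohr magnetons.

2.83 Bohr magnetons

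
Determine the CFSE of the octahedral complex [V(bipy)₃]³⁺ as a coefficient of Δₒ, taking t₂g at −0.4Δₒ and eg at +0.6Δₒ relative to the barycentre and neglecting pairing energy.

bipy is neutral, so the +3 overall charge sits on V: oxidation state +3.
V³⁺: group 5, so d-count = 5 − 3 = 2.
For octahedral d² the high- and low-spin configurations coincide.
Configuration: t₂g² eg⁰.
CFSE = 2(-0.4Δₒ) + 0(0.6Δₒ) = -0.8Δₒ + 0.0Δₒ = -0.8Δₒ.

-0.8 Δₒ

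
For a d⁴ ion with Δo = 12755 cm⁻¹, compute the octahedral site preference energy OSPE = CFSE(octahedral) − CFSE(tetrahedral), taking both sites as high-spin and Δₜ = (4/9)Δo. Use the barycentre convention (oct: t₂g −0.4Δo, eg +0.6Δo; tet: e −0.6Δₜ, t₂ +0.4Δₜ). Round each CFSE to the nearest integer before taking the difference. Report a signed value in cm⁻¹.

-5385

Octahedral high-spin t2g^3 e_g^1: CFSE = -0.6 × 12755 = -7653 cm⁻¹.
Tetrahedral: e^2 t2^2, CFSE = 2(−0.6) + 2(+0.4) = -0.4Δₜ = -0.4 × (4/9) × 12755 = -2268 cm⁻¹.
OSPE = CFSE(oct) − CFSE(tet) = -7653 − (-2268) = -5385 cm⁻¹.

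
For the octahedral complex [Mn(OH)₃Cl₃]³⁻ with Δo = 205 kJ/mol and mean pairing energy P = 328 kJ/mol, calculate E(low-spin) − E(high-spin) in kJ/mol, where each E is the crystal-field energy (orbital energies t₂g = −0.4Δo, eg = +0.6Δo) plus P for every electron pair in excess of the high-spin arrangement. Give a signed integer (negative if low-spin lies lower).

Ligand charges: 3×(-1) from OH⁻ and 3×(-1) from Cl⁻ sum to -6; with overall charge -3, Mn is +3.
Mn³⁺: group 7, so d-count = 7 − 3 = 4.
High-spin: t₂g³ eg¹, CFSE = -0.6Δo = -123 kJ/mol.
For low-spin the configuration is t₂g⁴ eg⁰: orbital energy -1.6 × 205 = -328 kJ/mol, and 1 additional pair relative to high-spin adds 328 kJ/mol, giving 0 kJ/mol.
E(LS) − E(HS) = 0 − (-123) = 123 kJ/mol.

123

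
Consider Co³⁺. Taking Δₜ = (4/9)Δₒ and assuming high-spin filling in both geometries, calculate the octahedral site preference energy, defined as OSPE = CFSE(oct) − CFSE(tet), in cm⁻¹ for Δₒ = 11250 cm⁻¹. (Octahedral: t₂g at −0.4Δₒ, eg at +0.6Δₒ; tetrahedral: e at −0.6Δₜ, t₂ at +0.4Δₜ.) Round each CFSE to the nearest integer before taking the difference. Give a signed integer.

-1500

Co is in group 9, so Co³⁺ is d⁶ (9 − 3 = 6).
Octahedral high-spin t₂g⁴ eg²: CFSE = -0.4 × 11250 = -4500 cm⁻¹.
In a tetrahedral site the filling is e³ t₂³: CFSE(tet) = -0.6Δₜ = -0.6 × (4/9)(11250) = -3000 cm⁻¹.
Subtracting, OSPE = -4500 − (-3000) = -1500 cm⁻¹.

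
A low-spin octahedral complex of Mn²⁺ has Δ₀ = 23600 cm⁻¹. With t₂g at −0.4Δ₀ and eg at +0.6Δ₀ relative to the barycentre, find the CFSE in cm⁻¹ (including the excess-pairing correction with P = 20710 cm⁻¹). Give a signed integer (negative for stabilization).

Mn sits in group 7; removing 2 electrons leaves Mn²⁺ with 7 − 2 = 5 d electrons.
Configuration: t₂g⁵ eg⁰.
Orbital CFSE = 5(-0.4) + 0(0.6) = -2.0Δ₀ = -2.0 × 23600 = -47200 cm⁻¹.
Relative to high-spin t₂g³ eg² (0 paired), the low-spin configuration has 2 additional pairs, contributing +2 × 20710 = +41420 cm⁻¹.
Combining: -47200 + 41420 = -5780 cm⁻¹.

-5780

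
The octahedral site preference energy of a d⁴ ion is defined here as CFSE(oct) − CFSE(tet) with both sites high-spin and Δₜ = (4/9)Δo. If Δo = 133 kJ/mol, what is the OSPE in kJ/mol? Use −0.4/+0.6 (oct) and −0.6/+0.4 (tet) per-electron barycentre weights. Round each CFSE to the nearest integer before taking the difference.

-56

In an octahedral site d⁴ (HS) is t₂g³ eg¹, giving CFSE(oct) = -0.6Δo = -80 kJ/mol.
In a tetrahedral site the filling is e² t₂²: CFSE(tet) = -0.4Δₜ = -0.4 × (4/9)(133) = -24 kJ/mol.
Subtracting, OSPE = -80 − (-24) = -56 kJ/mol.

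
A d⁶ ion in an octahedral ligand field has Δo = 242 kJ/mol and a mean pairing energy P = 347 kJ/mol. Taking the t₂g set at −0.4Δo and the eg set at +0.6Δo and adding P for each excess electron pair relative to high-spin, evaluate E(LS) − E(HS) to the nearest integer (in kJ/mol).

In the high-spin limit (t₂g⁴ eg²) the orbital term is -0.4Δo = -97 kJ/mol, with no excess pairing.
Low-spin t₂g⁶ eg⁰ gives -2.4Δo = -581 kJ/mol, but forming 2 extra pairs costs 2P = 694 kJ/mol, so E(LS) = -581 + 694 = 113 kJ/mol.
Thus E(LS) − E(HS) = 210 kJ/mol.

210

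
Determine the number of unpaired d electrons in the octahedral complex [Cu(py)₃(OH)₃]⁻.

1

Ligand charges: 3×(+0) from py and 3×(-1) from OH⁻ sum to -3; with overall charge -1, Cu is +2.
Cu is in group 11, so Cu²⁺ is d⁹ (11 − 2 = 9).
Configuration: t2g^6 e_g^3, giving 1 unpaired electron.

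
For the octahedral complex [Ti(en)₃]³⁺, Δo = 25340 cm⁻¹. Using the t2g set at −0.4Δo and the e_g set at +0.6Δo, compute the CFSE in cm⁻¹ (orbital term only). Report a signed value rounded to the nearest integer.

en is neutral, so the +3 overall charge sits on Ti: oxidation state +3.
Ti sits in group 4; removing 3 electrons leaves Ti³⁺ with 4 − 3 = 1 d electrons.
For octahedral d¹ the high- and low-spin configurations coincide.
Configuration: t2g^1 e_g^0.
CFSE(orbital) = 1×(-0.4Δo) + 0×(0.6Δo) = -0.4Δo; with Δo = 25340 cm⁻¹ that is -10136 cm⁻¹.

-10136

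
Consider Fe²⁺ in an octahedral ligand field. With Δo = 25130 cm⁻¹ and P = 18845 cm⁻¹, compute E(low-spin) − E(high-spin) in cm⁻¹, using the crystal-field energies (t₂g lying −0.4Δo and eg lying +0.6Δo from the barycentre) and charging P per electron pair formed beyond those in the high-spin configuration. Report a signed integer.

Fe is in group 8, so Fe²⁺ is d⁶ (8 − 2 = 6).
High-spin: t₂g⁴ eg², CFSE = -0.4Δo = -10052 cm⁻¹.
Low-spin: t₂g⁶ eg⁰, orbital CFSE = -2.4Δo = -60312 cm⁻¹; plus 2 excess pairs × P = +37690 cm⁻¹; total -22622 cm⁻¹.
The difference is -22622 − (-10052) = -12570 cm⁻¹, so low-spin lies lower.

-12570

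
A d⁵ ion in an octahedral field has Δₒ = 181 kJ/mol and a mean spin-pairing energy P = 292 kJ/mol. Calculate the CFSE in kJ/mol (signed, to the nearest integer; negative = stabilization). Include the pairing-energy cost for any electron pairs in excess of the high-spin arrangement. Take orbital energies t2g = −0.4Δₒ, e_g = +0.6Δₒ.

With Δₒ < P the complex is high-spin.
Configuration: t2g^3 e_g^2.
Orbital CFSE = 0.0Δₒ = 0.0 × 181 = 0 kJ/mol.
High-spin has no excess pairs, so no pairing correction applies.

0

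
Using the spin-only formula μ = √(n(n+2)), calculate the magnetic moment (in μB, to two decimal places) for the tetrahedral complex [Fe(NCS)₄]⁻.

Each NCS⁻ contributes -1; 4 × (-1) = -4. With overall charge -1, Fe is in the +3 oxidation state.
Fe³⁺: group 8, so d-count = 8 − 3 = 5.
Tetrahedral fields are weak (Δₜ ≈ 4/9 Δₒ), so electrons fill high-spin.
Configuration: e² t₂³ → 5 unpaired electrons.
μ(spin-only) = √[5(5+2)] = √35 ≈ 5.92 μB.

5.92 μB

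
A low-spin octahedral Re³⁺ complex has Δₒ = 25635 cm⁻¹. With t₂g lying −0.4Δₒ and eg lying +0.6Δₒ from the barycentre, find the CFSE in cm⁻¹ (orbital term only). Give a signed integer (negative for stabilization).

-41016

Re sits in group 7; removing 3 electrons leaves Re³⁺ with 7 − 3 = 4 d electrons.
Electron filling gives t₂g⁴ eg⁰.
The orbital stabilization is -1.6Δₒ = -1.6 × 25635 = -41016 cm⁻¹.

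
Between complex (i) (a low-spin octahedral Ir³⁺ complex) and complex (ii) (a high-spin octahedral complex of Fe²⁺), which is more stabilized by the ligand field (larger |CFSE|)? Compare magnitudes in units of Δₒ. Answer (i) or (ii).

(i)

(i): Group 9 minus oxidation state +3 gives a d⁶ configuration for Ir³⁺; t2g^6 e_g^0, CFSE = -2.4Δₒ.
(ii): Fe sits in group 8; removing 2 electrons leaves Fe²⁺ with 8 − 2 = 6 d electrons; t₂g⁴ eg², CFSE = -0.4Δₒ.
So (i) has the larger |CFSE|.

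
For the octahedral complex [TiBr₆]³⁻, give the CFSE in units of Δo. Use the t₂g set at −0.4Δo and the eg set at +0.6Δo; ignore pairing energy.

-0.4 Δo

Each Br⁻ contributes -1; 6 × (-1) = -6. With overall charge -3, Ti is in the +3 oxidation state.
Ti is in group 4, so Ti³⁺ is d¹ (4 − 3 = 1).
For octahedral d¹ the high- and low-spin configurations coincide.
Configuration: t₂g¹ eg⁰.
CFSE = 1(-0.4Δo) + 0(0.6Δo) = -0.4Δo + 0.0Δo = -0.4Δo.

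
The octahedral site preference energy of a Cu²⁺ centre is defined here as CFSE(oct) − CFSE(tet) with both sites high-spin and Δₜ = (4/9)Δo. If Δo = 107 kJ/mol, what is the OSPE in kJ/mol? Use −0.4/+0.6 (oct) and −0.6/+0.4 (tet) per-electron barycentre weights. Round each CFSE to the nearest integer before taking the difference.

-45

Group 11 minus oxidation state +2 gives a d⁹ configuration for Cu²⁺.
Octahedral (high-spin): t₂g⁶ eg³, CFSE = 6(−0.4) + 3(+0.6) = -0.6Δo = -0.6 × 107 = -64 kJ/mol.
Tetrahedral e⁴ t₂⁵ gives -0.4Δₜ = -0.4 × (4/9) × 107 = -19 kJ/mol.
OSPE = CFSE(oct) − CFSE(tet) = -64 − (-19) = -45 kJ/mol.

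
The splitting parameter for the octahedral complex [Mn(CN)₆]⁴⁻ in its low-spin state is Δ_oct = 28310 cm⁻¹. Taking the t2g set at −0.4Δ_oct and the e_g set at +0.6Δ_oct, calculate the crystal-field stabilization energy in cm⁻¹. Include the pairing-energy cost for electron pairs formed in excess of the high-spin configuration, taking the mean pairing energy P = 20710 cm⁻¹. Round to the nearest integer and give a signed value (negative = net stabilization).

-15200

Each CN⁻ contributes -1; 6 × (-1) = -6. With overall charge -4, Mn is in the +2 oxidation state.
Mn sits in group 7; removing 2 electrons leaves Mn²⁺ with 7 − 2 = 5 d electrons.
The d⁵ electrons fill as t2g^5 e_g^0.
Orbital CFSE = 5(-0.4) + 0(0.6) = -2.0Δ_oct = -2.0 × 28310 = -56620 cm⁻¹.
Pairing penalty: 2 pairs vs 0 in the high-spin reference → 2 extra × P = 41420 cm⁻¹.
Overall CFSE = -56620 + 41420 = -15200 cm⁻¹.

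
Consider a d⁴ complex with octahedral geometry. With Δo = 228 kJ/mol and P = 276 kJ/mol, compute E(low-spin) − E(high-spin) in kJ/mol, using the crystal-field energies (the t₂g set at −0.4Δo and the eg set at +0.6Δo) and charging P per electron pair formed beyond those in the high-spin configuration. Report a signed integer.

In the high-spin limit (t₂g³ eg¹) the orbital term is -0.6Δo = -137 kJ/mol, with no excess pairing.
Low-spin t₂g⁴ eg⁰ gives -1.6Δo = -365 kJ/mol, but forming 1 extra pair costs 1P = 276 kJ/mol, so E(LS) = -365 + 276 = -89 kJ/mol.
The difference is -89 − (-137) = 48 kJ/mol, so high-spin lies lower.

48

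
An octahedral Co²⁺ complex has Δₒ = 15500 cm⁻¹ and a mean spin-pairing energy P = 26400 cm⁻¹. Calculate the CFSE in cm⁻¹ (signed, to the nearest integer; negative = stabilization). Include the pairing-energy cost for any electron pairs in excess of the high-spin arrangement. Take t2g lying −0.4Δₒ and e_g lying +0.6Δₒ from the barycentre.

Co is in group 9, so Co²⁺ is d⁷ (9 − 2 = 7).
Since Δₒ = 15500 cm⁻¹ < P = 26400 cm⁻¹, the complex adopts the high-spin configuration.
That gives t2g^5 e_g^2.
Orbital CFSE = -0.8Δₒ = -0.8 × 15500 = -12400 cm⁻¹.
High-spin has no excess pairs, so no pairing correction applies.

-12400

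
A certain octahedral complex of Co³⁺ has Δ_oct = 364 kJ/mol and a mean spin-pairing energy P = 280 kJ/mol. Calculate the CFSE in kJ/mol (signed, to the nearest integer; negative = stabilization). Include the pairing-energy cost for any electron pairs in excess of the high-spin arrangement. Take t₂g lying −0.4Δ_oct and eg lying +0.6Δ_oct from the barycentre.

-314

Co³⁺: group 9, so d-count = 9 − 3 = 6.
Here Δ_oct > P (364 > 280), so the low-spin state is favoured.
Configuration: t₂g⁶ eg⁰.
Orbital CFSE = -2.4Δ_oct = -2.4 × 364 = -874 kJ/mol.
Excess pairs vs high-spin: 3 − 1 = 2; pairing cost = +560 kJ/mol.
Net CFSE = -874 + 560 = -314 kJ/mol.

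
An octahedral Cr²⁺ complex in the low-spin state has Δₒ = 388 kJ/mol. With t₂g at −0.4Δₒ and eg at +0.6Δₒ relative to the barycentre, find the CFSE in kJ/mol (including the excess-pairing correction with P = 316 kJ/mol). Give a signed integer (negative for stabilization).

-305

Cr²⁺: group 6, so d-count = 6 − 2 = 4.
The d⁴ electrons fill as t₂g⁴ eg⁰.
The orbital stabilization is -1.6Δₒ = -1.6 × 388 = -621 kJ/mol.
Relative to high-spin t₂g³ eg¹ (0 paired), the low-spin configuration has 1 additional pair, contributing +1 × 316 = +316 kJ/mol.
Net CFSE = -621 + 316 = -305 kJ/mol.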